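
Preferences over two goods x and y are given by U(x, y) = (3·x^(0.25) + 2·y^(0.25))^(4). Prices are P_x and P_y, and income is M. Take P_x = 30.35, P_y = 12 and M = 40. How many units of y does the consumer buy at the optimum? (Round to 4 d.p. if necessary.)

MU_x ∝ 3·x^(-0.75), MU_y ∝ 2·y^(-0.75), so MRS = (3/2)·(y/x)^(0.75) = P_x/P_y.
Solve for the ratio: y/x = [(2/3)·P_x/P_y]^(4/3).
With the ratio pinned down, the budget gives x* = M/(P_x + P_y·(y/x)) and y* = (y/x)·x*.
Numerically y/x = 2.00685, so x* = 40/(30.35 + 12·2.00685) = 0.7349 and y* = 2.00685·0.7349 = 1.4748.

y* = 1.4748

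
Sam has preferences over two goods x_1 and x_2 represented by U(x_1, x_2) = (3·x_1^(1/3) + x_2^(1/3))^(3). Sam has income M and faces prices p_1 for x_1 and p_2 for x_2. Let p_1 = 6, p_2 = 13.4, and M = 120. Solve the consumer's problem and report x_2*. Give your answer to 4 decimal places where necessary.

MU_x_1 ∝ 3·x_1^(-2/3), MU_x_2 ∝ x_2^(-2/3), so MRS = 3·(x_2/x_1)^(2/3) = p_1/p_2.
Solve for the ratio: x_2/x_1 = [(1/3)·p_1/p_2]^(1.5).
With the ratio pinned down, the budget gives x_1* = M/(p_1 + p_2·(x_2/x_1)) and x_2* = (x_2/x_1)·x_1*.
Numerically x_2/x_1 = 0.057662, so x_1* = 120/(6 + 13.4·0.057662) = 17.7183 and x_2* = 0.057662·17.7183 = 1.0217.

x_2* = 1.0217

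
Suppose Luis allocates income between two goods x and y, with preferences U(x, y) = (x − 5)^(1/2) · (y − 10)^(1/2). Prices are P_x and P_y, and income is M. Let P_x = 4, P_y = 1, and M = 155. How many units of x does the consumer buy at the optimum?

MRS = (y−10)/(x−5). Tangency with P_x/P_y gives y−10 = (P_x/P_y)·(x−5).
Substituting into the budget: x* = 5 + 0.5·(M − 5·P_x − 10·P_y)/P_x, and y* = 10 + 0.5·(…)/P_y.
Discretionary income = 155 − 5·4 − 10·1 = 125; x* = 5 + 0.5·125/4 = 20.625.

x* = 20.625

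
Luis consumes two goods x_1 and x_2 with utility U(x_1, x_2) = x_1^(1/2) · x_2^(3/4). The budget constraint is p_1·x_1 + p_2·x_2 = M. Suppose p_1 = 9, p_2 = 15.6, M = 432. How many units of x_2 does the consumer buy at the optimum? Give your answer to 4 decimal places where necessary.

x_2* = 16.6154

The MRS is (2/3)·x_2/x_1. Set MRS = p_1/p_2.
So 0.5·p_2·x_2 = 0.75·p_1·x_1; combined with the budget, a share 0.4 of income goes to x_1.
Demand: x_1*(p_1,p_2,M) = 0.4·M/p_1 and x_2* = 0.6·M/p_2.
At p_1=9, p_2=15.6, M=432: x_2* = 0.6·432/15.6 = 16.6154.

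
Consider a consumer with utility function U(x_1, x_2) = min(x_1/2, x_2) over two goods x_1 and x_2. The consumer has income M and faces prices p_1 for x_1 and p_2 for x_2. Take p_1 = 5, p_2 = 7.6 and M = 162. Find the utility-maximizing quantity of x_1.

x_1* = 18.4091

Demand: x_1*(p_1,p_2,M) = 2·M/(2·p_1 + p_2), x_2* = M/(2·p_1 + p_2).
Here 2·5 + 7.6 = 17.6, giving x_1* = 18.4091.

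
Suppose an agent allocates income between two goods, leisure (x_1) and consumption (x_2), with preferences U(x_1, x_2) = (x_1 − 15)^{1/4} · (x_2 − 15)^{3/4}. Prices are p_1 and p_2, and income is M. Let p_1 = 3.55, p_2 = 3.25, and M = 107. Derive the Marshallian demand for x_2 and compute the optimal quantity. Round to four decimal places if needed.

Substituting into the budget: x_1* = 15 + 0.25·(M − 15·p_1 − 15·p_2)/p_1, and x_2* = 15 + 0.75·(…)/p_2.
Discretionary income = 107 − 15·3.55 − 15·3.25 = 5; x_2* = 15 + 0.75·5/3.25 = 16.1538.

x_2* = 16.1538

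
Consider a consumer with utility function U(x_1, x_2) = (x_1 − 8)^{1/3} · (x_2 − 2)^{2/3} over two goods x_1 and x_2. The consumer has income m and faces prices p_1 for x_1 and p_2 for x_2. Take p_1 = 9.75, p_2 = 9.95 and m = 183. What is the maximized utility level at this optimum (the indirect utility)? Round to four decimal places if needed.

V = 4.5563

This is Cobb-Douglas in (x_1−8, x_2−2): tangency gives 1/3·p_2·(x_2−2) = 2/3·p_1·(x_1−8).
Substituting into the budget: x_1* = 8 + 1/3·(m − 8·p_1 − 2·p_2)/p_1, and x_2* = 2 + 2/3·(…)/p_2.
Discretionary income = 183 − 8·9.75 − 2·9.95 = 85.1; x_1* = 8 + 1/3·85.1/9.75 = 10.9094; x_2* = 2 + 2/3·85.1/9.95 = 7.7018.
Utility at the optimum: U(10.9094, 7.7018) = 4.5563.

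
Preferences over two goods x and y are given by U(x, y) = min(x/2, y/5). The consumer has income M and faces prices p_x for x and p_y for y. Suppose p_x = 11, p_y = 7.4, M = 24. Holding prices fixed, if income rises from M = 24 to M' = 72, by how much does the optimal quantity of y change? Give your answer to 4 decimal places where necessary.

With perfect complements, no substitution: consume in ratio x:y = 2:5.
Budget: p_x·x + p_y·(5/2)·x = M, so (2·p_x + 5·p_y)·x = 2·M.
Demand: x*(p_x,p_y,M) = 2·M/(2·p_x + 5·p_y), y* = 5·M/(2·p_x + 5·p_y).
Here 2·11 + 5·7.4 = 59, giving y* = 2.0339.
At M' = 72: y* = 6.1017. Change: 6.1017 − 2.0339 = 4.0678.

Δy* = 4.0678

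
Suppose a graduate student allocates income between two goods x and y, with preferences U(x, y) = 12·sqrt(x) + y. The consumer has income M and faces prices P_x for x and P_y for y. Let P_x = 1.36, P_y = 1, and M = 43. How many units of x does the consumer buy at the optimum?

Utility is quasi-linear in y; the FOC for x is 6/√x = P_x/P_y.
Solve: √x = 6·P_y/P_x, so x*(P_x,P_y) = (6·P_y/P_x)², and y* = (M − P_x·x*)/P_y.
Plugging in: x* = (6·1/1.36)² = 19.4637.

x* = 19.4637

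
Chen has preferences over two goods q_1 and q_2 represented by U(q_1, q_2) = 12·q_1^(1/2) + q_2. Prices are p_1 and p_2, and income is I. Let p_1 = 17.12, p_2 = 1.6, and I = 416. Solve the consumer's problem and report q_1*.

MU_q_1 = 6/√q_1, MU_q_2 = 1. Tangency: 6/√q_1 = p_1/p_2.
Thus q_1* = (6·p_2/p_1)² — independent of I — with the rest of income spent on q_2.
Plugging in: q_1* = (6·1.6/17.12)² = 0.3144.

q_1* = 0.3144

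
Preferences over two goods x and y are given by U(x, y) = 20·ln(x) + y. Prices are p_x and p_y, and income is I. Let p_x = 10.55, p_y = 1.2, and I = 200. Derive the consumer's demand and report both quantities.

Set MRS = p_x/p_y: (20/x)/1 = p_x/p_y.
So x*(p_x,p_y) = 20·p_y/p_x, independent of income; and y* = (I − 20·p_y)/p_y.
At the given prices: x* = 20·1.2/10.55 = 2.2749, and y* = 146.6667.

x* = 2.2749, y* = 146.6667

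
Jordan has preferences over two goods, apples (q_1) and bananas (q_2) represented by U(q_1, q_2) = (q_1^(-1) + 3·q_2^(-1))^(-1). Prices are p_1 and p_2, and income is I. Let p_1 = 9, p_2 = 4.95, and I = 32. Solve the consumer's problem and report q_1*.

MU_q_1 ∝ q_1^(-2), MU_q_2 ∝ 3·q_2^(-2), so MRS = (1/3)·(q_2/q_1)^(2) = p_1/p_2.
Solve for the ratio: q_2/q_1 = [3·p_1/p_2]^(0.5).
Substitute q_2 = (q_2/q_1)·q_1 into the budget: q_1* = I/(p_1 + p_2·(q_2/q_1)).
Numerically q_2/q_1 = 2.335497, so q_1* = 32/(9 + 4.95·2.335497) = 1.5564.

q_1* = 1.5564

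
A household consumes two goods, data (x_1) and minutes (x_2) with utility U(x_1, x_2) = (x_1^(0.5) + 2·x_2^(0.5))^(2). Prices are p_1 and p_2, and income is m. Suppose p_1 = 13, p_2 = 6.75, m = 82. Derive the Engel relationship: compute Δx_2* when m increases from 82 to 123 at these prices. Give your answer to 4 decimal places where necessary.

Substitute x_2 = (x_2/x_1)·x_1 into the budget: x_1* = m/(p_1 + p_2·(x_2/x_1)).
Numerically x_2/x_1 = 14.836763, so x_1* = 82/(13 + 6.75·14.836763) = 0.7247 and x_2* = 14.836763·0.7247 = 10.7524.
At m' = 123: x_2* = 16.1286. Change: 16.1286 − 10.7524 = 5.3762.

Δx_2* = 5.3762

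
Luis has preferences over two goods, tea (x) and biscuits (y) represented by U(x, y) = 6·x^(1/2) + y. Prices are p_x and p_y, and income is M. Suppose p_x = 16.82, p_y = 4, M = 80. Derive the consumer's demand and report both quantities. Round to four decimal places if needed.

x* = 0.509, y* = 17.8597

Solve: √x = 3·p_y/p_x, so x*(p_x,p_y) = (3·p_y/p_x)², and y* = (M − p_x·x*)/p_y.
Plugging in: x* = (3·4/16.82)² = 0.509, y* = 17.8597.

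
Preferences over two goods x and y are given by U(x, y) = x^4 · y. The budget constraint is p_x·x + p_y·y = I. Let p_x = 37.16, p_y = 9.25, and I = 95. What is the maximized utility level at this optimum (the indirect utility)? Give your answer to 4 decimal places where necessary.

V = 35.9388

The MRS is 4·y/x. Set MRS = p_x/p_y.
Rearranging, p_y·y = (1/4)·p_x·x. Substituting into the budget gives p_x·x·(1 + (1/4)) = I.
Demand: x*(p_x,p_y,I) = 0.8·I/p_x and y* = 0.2·I/p_y.
At p_x=37.16, p_y=9.25, I=95: x* = 0.8·95/37.16 = 2.0452, y* = 2.0541.
Utility at the optimum: U(2.0452, 2.0541) = 35.9388.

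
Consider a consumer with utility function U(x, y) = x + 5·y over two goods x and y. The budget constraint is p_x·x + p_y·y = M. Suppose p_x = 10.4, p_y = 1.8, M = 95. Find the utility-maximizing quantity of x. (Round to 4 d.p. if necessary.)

x* = 0

Perfect substitutes: compare marginal utility per dollar. 1/p_x vs 5/p_y → 0.0962 vs 2.7778.
y gives more utility per dollar, so spend all income on y: y* = M/p_y, x* = 0.
Numerically: x* = 0, y* = 52.7778.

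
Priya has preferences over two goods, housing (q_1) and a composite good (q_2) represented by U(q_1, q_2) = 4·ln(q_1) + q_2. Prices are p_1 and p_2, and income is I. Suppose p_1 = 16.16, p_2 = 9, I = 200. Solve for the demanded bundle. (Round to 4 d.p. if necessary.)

q_1* = 2.2277, q_2* = 18.2222

MU_q_1 = 4/q_1, MU_q_2 = 1. Tangency: 4/q_1 = p_1/p_2.
So q_1*(p_1,p_2) = 4·p_2/p_1, independent of income; and q_2* = (I − 4·p_2)/p_2.
At the given prices: q_1* = 4·9/16.16 = 2.2277, and q_2* = 18.2222.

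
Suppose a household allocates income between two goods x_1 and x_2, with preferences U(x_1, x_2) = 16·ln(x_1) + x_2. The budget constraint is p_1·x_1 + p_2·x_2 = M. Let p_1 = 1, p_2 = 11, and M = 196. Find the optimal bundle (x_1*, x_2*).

MU_x_1 = 16/x_1, MU_x_2 = 1. Tangency: 16/x_1 = p_1/p_2.
So x_1*(p_1,p_2) = 16·p_2/p_1, independent of income; and x_2* = (M − 16·p_2)/p_2.
At the given prices: x_1* = 16·11/1 = 176, and x_2* = 1.8182.

x_1* = 176, x_2* = 1.8182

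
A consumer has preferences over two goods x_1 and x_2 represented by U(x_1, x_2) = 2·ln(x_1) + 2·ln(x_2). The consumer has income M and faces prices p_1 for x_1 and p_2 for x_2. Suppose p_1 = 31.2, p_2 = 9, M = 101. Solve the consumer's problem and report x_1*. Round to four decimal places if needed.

x_1* = 1.6186

The MRS is x_2/x_1. Set MRS = p_1/p_2.
So 2·p_2·x_2 = 2·p_1·x_1; combined with the budget, a share 0.5 of income goes to x_1.
Demand: x_1*(p_1,p_2,M) = 0.5·M/p_1 and x_2* = 0.5·M/p_2.
At p_1=31.2, p_2=9, M=101: x_1* = 0.5·101/31.2 = 1.6186.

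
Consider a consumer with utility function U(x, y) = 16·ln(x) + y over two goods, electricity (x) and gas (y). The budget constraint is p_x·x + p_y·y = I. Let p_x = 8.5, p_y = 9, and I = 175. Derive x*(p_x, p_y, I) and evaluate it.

Set MRS = p_x/p_y: (16/x)/1 = p_x/p_y.
So x*(p_x,p_y) = 16·p_y/p_x, independent of income; and y* = (I − 16·p_y)/p_y.
At the given prices: x* = 16·9/8.5 = 16.9412.

x* = 16.9412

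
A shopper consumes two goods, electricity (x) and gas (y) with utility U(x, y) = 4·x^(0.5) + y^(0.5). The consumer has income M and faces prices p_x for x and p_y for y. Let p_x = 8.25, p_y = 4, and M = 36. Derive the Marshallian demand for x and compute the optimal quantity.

x* = 3.8654

MRS = MU_x/MU_y = 4·(y/x)^(0.5). Set equal to p_x/p_y.
Solve for the ratio: y/x = [(1/4)·p_x/p_y]^(2).
With the ratio pinned down, the budget gives x* = M/(p_x + p_y·(y/x)) and y* = (y/x)·x*.
Numerically y/x = 0.265869, so x* = 36/(8.25 + 4·0.265869) = 3.8654.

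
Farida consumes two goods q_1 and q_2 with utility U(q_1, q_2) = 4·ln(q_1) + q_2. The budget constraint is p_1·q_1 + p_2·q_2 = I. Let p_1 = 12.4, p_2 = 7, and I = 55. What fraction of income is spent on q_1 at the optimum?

Set MRS = p_1/p_2: (4/q_1)/1 = p_1/p_2.
So q_1*(p_1,p_2) = 4·p_2/p_1, independent of income; and q_2* = (I − 4·p_2)/p_2.
At the given prices: q_1* = 4·7/12.4 = 2.2581, and q_2* = 3.8571.
Expenditure on q_1: 12.4·2.2581 = 28; share = 0.5091.

share on q_1 = 0.5091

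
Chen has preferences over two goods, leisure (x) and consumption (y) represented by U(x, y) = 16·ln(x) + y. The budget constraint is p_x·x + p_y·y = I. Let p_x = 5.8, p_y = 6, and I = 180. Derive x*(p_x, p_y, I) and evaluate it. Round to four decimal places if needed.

x* = 16.5517

MU_x = 16/x, MU_y = 1. Tangency: 16/x = p_x/p_y.
So x*(p_x,p_y) = 16·p_y/p_x, independent of income; and y* = (I − 16·p_y)/p_y.
At the given prices: x* = 16·6/5.8 = 16.5517.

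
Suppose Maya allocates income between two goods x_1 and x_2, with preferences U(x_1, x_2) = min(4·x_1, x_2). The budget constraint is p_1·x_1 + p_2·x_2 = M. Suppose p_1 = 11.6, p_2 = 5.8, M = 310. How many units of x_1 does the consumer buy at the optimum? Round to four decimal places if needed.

x_1* = 8.908

With perfect complements, no substitution: consume in ratio x_1:x_2 = 1:4.
Budget: p_1·x_1 + p_2·4·x_1 = M, so (p_1 + 4·p_2)·x_1 = M.
Demand: x_1*(p_1,p_2,M) = M/(p_1 + 4·p_2), x_2* = 4·M/(p_1 + 4·p_2).
Here 11.6 + 4·5.8 = 34.8, giving x_1* = 8.908.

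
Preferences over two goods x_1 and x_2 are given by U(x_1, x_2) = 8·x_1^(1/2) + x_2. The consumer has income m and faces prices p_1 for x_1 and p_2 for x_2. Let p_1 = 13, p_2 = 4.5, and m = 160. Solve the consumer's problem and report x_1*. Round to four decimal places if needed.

Set MRS = p_1/p_2: 4·x_1^(−1/2) = p_1/p_2.
Solve: √x_1 = 4·p_2/p_1, so x_1*(p_1,p_2) = (4·p_2/p_1)², and x_2* = (m − p_1·x_1*)/p_2.
Plugging in: x_1* = (4·4.5/13)² = 1.9172.

x_1* = 1.9172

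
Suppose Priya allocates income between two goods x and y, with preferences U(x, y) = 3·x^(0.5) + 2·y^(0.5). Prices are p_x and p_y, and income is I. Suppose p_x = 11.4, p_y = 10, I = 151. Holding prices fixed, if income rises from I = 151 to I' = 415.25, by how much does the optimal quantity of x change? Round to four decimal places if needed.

Δx* = 15.3848

MU_x ∝ 3·x^(-0.5), MU_y ∝ 2·y^(-0.5), so MRS = (3/2)·(y/x)^(0.5) = p_x/p_y.
Solve for the ratio: y/x = [(2/3)·p_x/p_y]^(2).
Substitute y = (y/x)·x into the budget: x* = I/(p_x + p_y·(y/x)).
Numerically y/x = 0.5776, so x* = 151/(11.4 + 10·0.5776) = 8.7913.
At I' = 415.25: x* = 24.1762. Change: 24.1762 − 8.7913 = 15.3848.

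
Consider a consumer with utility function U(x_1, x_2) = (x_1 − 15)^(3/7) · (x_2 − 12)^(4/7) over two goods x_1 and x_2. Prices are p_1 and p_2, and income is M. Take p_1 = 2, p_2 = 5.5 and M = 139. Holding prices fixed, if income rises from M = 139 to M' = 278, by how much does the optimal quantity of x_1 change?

Substituting into the budget: x_1* = 15 + 3/7·(M − 15·p_1 − 12·p_2)/p_1, and x_2* = 12 + 4/7·(…)/p_2.
Discretionary income = 139 − 15·2 − 12·5.5 = 43; x_1* = 15 + 3/7·43/2 = 24.2143.
At M' = 278: x_1* = 54. Change: 54 − 24.2143 = 29.7857.

Δx_1* = 29.7857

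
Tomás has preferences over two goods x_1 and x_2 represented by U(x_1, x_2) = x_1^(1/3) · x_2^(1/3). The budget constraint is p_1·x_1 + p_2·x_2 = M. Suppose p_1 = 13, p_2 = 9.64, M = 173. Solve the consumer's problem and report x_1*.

Tangency: MRS = x_2/x_1 = p_1/p_2.
Rearranging, p_2·x_2 = p_1·x_1. Substituting into the budget gives p_1·x_1·(1 + 1) = M.
Demand: x_1*(p_1,p_2,M) = 0.5·M/p_1 and x_2* = 0.5·M/p_2.
At p_1=13, p_2=9.64, M=173: x_1* = 0.5·173/13 = 6.6538.

x_1* = 6.6538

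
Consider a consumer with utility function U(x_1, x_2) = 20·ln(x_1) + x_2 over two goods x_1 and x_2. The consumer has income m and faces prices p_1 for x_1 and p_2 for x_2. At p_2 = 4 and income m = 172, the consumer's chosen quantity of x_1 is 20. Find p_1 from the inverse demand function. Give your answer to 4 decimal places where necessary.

MU_x_1 = 20/x_1, MU_x_2 = 1. Tangency: 20/x_1 = p_1/p_2.
So x_1*(p_1,p_2) = 20·p_2/p_1, independent of income; and x_2* = (m − 20·p_2)/p_2.
Set x_1* = 20 in the demand function and solve for p_1: p_1 = 4.

p_1 = 4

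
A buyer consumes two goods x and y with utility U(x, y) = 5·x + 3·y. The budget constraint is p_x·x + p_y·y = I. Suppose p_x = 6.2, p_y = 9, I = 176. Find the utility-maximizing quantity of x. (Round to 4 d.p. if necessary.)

x* = 28.3871

Perfect substitutes: compare marginal utility per dollar. 5/p_x vs 3/p_y → 0.8065 vs 0.3333.
x gives more utility per dollar, so spend all income on x: x* = I/p_x, y* = 0.
Numerically: x* = 28.3871, y* = 0.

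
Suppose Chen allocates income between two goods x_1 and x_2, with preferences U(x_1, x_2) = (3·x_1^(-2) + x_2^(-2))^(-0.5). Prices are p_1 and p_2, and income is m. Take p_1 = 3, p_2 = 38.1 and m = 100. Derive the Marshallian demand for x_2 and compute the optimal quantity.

x_2* = 2.0749

From the CES first-order condition, 3·(x_2/x_1)^(3) = p_1/p_2.
Hence x_2/x_1 = ((1/3)·p_1/p_2)^(1/(3)), i.e. raised to the 1/3 power.
With the ratio pinned down, the budget gives x_1* = m/(p_1 + p_2·(x_2/x_1)) and x_2* = (x_2/x_1)·x_1*.
Numerically x_2/x_1 = 0.297184, so x_1* = 100/(3 + 38.1·0.297184) = 6.9819 and x_2* = 0.297184·6.9819 = 2.0749.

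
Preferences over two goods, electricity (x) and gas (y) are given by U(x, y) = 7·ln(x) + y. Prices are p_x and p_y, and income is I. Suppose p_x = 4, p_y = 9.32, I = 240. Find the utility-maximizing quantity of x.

At the given prices: x* = 7·9.32/4 = 16.31.

x* = 16.31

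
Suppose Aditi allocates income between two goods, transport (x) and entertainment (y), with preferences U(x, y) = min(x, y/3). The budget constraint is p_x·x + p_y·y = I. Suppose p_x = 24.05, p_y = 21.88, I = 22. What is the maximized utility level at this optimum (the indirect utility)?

V = 0.2453

Leontief preferences: the optimum is at the kink where x/1 = y/3, i.e. y = 3·x.
Budget: p_x·x + p_y·3·x = I, so (p_x + 3·p_y)·x = I.
Demand: x*(p_x,p_y,I) = I/(p_x + 3·p_y), y* = 3·I/(p_x + 3·p_y).
Here 24.05 + 3·21.88 = 89.69, giving x* = 0.2453 and y* = 0.7359.
Utility at the optimum: U(0.2453, 0.7359) = 0.2453.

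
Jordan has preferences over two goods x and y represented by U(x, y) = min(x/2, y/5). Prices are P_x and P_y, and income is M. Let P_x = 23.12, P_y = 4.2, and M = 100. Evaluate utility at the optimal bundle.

With perfect complements, no substitution: consume in ratio x:y = 2:5.
Budget: P_x·x + P_y·(5/2)·x = M, so (2·P_x + 5·P_y)·x = 2·M.
Demand: x*(P_x,P_y,M) = 2·M/(2·P_x + 5·P_y), y* = 5·M/(2·P_x + 5·P_y).
Here 2·23.12 + 5·4.2 = 67.24, giving x* = 2.9744 and y* = 7.436.
Utility at the optimum: U(2.9744, 7.436) = 1.4872.

V = 1.4872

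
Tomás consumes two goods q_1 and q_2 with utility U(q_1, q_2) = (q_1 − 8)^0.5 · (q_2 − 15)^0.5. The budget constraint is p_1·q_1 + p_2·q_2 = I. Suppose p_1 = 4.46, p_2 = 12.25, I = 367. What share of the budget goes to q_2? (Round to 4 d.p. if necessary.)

Let q_1' = q_1−8, q_2' = q_2−15. MRS = q_2'/q_1' = p_1/p_2.
After buying the subsistence bundle (8, 15), a share 0.5 of the remaining income goes to q_1: q_1* = 8 + 0.5·(I − 8p_1 − 15p_2)/p_1.
Discretionary income = 367 − 8·4.46 − 15·12.25 = 147.57; q_1* = 8 + 0.5·147.57/4.46 = 24.5437; q_2* = 15 + 0.5·147.57/12.25 = 21.0233.
Expenditure on q_2: 12.25·21.0233 = 257.535; share = 0.7017.

share on q_2 = 0.7017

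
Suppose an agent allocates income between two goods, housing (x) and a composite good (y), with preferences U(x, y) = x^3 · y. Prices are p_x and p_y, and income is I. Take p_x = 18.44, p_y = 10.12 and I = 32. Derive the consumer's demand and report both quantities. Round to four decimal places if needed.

At p_x=18.44, p_y=10.12, I=32: x* = 0.75·32/18.44 = 1.3015, y* = 0.7905.

x* = 1.3015, y* = 0.7905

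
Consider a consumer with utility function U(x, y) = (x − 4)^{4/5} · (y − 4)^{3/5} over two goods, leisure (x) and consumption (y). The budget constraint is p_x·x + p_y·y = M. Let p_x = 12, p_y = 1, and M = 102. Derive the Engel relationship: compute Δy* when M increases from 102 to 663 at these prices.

Let x' = x−4, y' = y−4. MRS = (4/3)·y'/x' = p_x/p_y.
Substituting into the budget: x* = 4 + 4/7·(M − 4·p_x − 4·p_y)/p_x, and y* = 4 + 3/7·(…)/p_y.
Discretionary income = 102 − 4·12 − 4·1 = 50; y* = 4 + 3/7·50/1 = 25.4286.
At M' = 663: y* = 265.8571. Change: 265.8571 − 25.4286 = 240.4286.

Δy* = 240.4286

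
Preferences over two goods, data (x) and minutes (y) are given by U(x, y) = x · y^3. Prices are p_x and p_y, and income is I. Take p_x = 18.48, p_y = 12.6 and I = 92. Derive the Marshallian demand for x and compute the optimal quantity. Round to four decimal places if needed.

At p_x=18.48, p_y=12.6, I=92: x* = 0.25·92/18.48 = 1.2446.

x* = 1.2446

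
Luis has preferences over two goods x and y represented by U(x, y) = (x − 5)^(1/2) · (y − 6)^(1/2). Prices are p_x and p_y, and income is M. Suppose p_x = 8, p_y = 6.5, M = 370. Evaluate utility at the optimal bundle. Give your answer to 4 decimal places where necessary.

V = 20.1772

Let x' = x−5, y' = y−6. MRS = y'/x' = p_x/p_y.
After buying the subsistence bundle (5, 6), a share 0.5 of the remaining income goes to x: x* = 5 + 0.5·(M − 5p_x − 6p_y)/p_x.
Discretionary income = 370 − 5·8 − 6·6.5 = 291; x* = 5 + 0.5·291/8 = 23.1875; y* = 6 + 0.5·291/6.5 = 28.3846.
Utility at the optimum: U(23.1875, 28.3846) = 20.1772.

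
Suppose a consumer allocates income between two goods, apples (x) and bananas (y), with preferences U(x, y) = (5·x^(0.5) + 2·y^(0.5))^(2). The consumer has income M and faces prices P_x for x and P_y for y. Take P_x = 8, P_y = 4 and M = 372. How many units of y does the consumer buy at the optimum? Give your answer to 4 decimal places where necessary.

From the CES first-order condition, (5/2)·(y/x)^(0.5) = P_x/P_y.
Solve for the ratio: y/x = [(2/5)·P_x/P_y]^(2).
With the ratio pinned down, the budget gives x* = M/(P_x + P_y·(y/x)) and y* = (y/x)·x*.
Numerically y/x = 0.64, so x* = 372/(8 + 4·0.64) = 35.2273 and y* = 0.64·35.2273 = 22.5455.

y* = 22.5455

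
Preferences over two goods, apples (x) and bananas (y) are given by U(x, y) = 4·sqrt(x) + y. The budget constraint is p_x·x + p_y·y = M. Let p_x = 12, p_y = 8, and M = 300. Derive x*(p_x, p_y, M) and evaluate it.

Utility is quasi-linear in y; the FOC for x is 2/√x = p_x/p_y.
Thus x* = (2·p_y/p_x)² — independent of M — with the rest of income spent on y.
Plugging in: x* = (2·8/12)² = 1.7778.

x* = 1.7778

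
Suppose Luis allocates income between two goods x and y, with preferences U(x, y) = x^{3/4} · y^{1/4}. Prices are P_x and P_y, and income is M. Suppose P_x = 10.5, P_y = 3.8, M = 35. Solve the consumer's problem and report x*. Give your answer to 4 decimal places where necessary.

Tangency: MRS = 3·y/x = P_x/P_y.
So 0.75·P_y·y = 0.25·P_x·x; combined with the budget, a share 0.75 of income goes to x.
Demand: x*(P_x,P_y,M) = 0.75·M/P_x and y* = 0.25·M/P_y.
At P_x=10.5, P_y=3.8, M=35: x* = 0.75·35/10.5 = 2.5.

x* = 2.5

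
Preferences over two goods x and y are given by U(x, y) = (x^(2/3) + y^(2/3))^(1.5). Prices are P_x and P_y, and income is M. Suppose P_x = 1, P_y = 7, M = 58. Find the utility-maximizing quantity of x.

x* = 56.84

MU_x ∝ x^(-1/3), MU_y ∝ y^(-1/3), so MRS = (y/x)^(1/3) = P_x/P_y.
Solve for the ratio: y/x = [P_x/P_y]^(3).
With the ratio pinned down, the budget gives x* = M/(P_x + P_y·(y/x)) and y* = (y/x)·x*.
Numerically y/x = 0.002915, so x* = 58/(1 + 7·0.002915) = 56.84.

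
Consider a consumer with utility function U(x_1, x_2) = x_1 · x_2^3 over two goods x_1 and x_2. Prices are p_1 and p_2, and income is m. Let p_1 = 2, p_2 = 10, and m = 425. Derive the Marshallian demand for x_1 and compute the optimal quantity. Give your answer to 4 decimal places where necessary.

The MRS is (1/3)·x_2/x_1. Set MRS = p_1/p_2.
So p_2·x_2 = 3·p_1·x_1; combined with the budget, a share 0.25 of income goes to x_1.
Demand: x_1*(p_1,p_2,m) = 0.25·m/p_1 and x_2* = 0.75·m/p_2.
At p_1=2, p_2=10, m=425: x_1* = 0.25·425/2 = 53.125.

x_1* = 53.125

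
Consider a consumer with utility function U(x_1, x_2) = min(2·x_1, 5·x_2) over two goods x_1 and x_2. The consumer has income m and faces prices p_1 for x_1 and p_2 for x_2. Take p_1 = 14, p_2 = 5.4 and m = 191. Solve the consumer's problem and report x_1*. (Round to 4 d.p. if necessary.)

x_1* = 11.8193

Leontief preferences: the optimum is at the kink where x_1/5 = x_2/2, i.e. x_2 = (2/5)·x_1.
Budget: p_1·x_1 + p_2·(2/5)·x_1 = m, so (5·p_1 + 2·p_2)·x_1 = 5·m.
Demand: x_1*(p_1,p_2,m) = 5·m/(5·p_1 + 2·p_2), x_2* = 2·m/(5·p_1 + 2·p_2).
Here 5·14 + 2·5.4 = 80.8, giving x_1* = 11.8193.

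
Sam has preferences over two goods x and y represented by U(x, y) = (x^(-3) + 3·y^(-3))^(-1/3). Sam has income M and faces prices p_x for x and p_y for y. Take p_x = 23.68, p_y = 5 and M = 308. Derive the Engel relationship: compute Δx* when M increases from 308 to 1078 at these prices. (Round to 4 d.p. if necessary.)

Δx* = 23.0626

MRS = MU_x/MU_y = (1/3)·(y/x)^(4). Set equal to p_x/p_y.
Hence y/x = (3·p_x/p_y)^(1/(4)), i.e. raised to the 0.25 power.
With the ratio pinned down, the budget gives x* = M/(p_x + p_y·(y/x)) and y* = (y/x)·x*.
Numerically y/x = 1.941481, so x* = 308/(23.68 + 5·1.941481) = 9.225.
At M' = 1078: x* = 32.2876. Change: 32.2876 − 9.225 = 23.0626.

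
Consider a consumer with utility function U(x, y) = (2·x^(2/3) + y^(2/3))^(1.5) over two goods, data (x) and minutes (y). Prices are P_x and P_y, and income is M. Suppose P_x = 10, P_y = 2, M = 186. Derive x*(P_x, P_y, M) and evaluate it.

x* = 4.5091

Numerically y/x = 15.625, so x* = 186/(10 + 2·15.625) = 4.5091.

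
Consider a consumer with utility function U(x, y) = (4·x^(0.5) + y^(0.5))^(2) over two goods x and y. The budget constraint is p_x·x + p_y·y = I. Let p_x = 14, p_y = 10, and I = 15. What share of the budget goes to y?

MRS = MU_x/MU_y = 4·(y/x)^(0.5). Set equal to p_x/p_y.
Solve for the ratio: y/x = [(1/4)·p_x/p_y]^(2).
With the ratio pinned down, the budget gives x* = I/(p_x + p_y·(y/x)) and y* = (y/x)·x*.
Numerically y/x = 0.1225, so x* = 15/(14 + 10·0.1225) = 0.9852 and y* = 0.1225·0.9852 = 0.1207.
Expenditure on y: 10·0.1207 = 1.2069; share = 0.0805.

share on y = 0.0805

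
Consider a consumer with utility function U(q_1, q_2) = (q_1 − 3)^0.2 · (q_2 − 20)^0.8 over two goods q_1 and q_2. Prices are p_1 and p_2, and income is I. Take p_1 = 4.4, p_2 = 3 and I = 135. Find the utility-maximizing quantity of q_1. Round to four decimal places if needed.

q_1* = 5.8091

This is Cobb-Douglas in (q_1−3, q_2−20): tangency gives 0.2·p_2·(q_2−20) = 0.8·p_1·(q_1−3).
After buying the subsistence bundle (3, 20), a share 0.2 of the remaining income goes to q_1: q_1* = 3 + 0.2·(I − 3p_1 − 20p_2)/p_1.
Discretionary income = 135 − 3·4.4 − 20·3 = 61.8; q_1* = 3 + 0.2·61.8/4.4 = 5.8091.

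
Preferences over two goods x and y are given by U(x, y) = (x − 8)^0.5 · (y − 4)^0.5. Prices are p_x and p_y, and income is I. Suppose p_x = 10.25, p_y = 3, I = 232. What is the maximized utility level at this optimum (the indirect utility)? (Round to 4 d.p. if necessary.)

V = 12.443

Let x' = x−8, y' = y−4. MRS = y'/x' = p_x/p_y.
After buying the subsistence bundle (8, 4), a share 0.5 of the remaining income goes to x: x* = 8 + 0.5·(I − 8p_x − 4p_y)/p_x.
Discretionary income = 232 − 8·10.25 − 4·3 = 138; x* = 8 + 0.5·138/10.25 = 14.7317; y* = 4 + 0.5·138/3 = 27.
Utility at the optimum: U(14.7317, 27) = 12.443.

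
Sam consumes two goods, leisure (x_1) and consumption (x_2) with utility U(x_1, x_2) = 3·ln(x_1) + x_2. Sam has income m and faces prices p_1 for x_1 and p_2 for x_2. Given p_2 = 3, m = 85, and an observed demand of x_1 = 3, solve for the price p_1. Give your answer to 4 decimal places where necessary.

MU_x_1 = 3/x_1, MU_x_2 = 1. Tangency: 3/x_1 = p_1/p_2.
So x_1*(p_1,p_2) = 3·p_2/p_1, independent of income; and x_2* = (m − 3·p_2)/p_2.
Set x_1* = 3 in the demand function and solve for p_1: p_1 = 3.

p_1 = 3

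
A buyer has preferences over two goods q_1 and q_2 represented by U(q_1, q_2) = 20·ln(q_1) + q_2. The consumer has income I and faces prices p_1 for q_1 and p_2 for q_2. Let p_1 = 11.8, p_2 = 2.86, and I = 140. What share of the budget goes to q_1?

So q_1*(p_1,p_2) = 20·p_2/p_1, independent of income; and q_2* = (I − 20·p_2)/p_2.
At the given prices: q_1* = 20·2.86/11.8 = 4.8475, and q_2* = 28.951.
Expenditure on q_1: 11.8·4.8475 = 57.2; share = 0.4086.

share on q_1 = 0.4086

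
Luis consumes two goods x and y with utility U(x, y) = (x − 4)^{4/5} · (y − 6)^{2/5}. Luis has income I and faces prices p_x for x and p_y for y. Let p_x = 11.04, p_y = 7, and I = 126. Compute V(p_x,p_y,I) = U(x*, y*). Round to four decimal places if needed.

V = 2.6076

This is Cobb-Douglas in (x−4, y−6): tangency gives 0.8·p_y·(y−6) = 0.4·p_x·(x−4).
Substituting into the budget: x* = 4 + 2/3·(I − 4·p_x − 6·p_y)/p_x, and y* = 6 + 1/3·(…)/p_y.
Discretionary income = 126 − 4·11.04 − 6·7 = 39.84; x* = 4 + 2/3·39.84/11.04 = 6.4058; y* = 6 + 1/3·39.84/7 = 7.8971.
Utility at the optimum: U(6.4058, 7.8971) = 2.6076.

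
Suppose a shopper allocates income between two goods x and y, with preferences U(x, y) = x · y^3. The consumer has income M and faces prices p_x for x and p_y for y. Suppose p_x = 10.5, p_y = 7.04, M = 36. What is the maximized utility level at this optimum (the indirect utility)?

Tangency: MRS = (1/3)·y/x = p_x/p_y.
So p_y·y = 3·p_x·x; combined with the budget, a share 0.25 of income goes to x.
Demand: x*(p_x,p_y,M) = 0.25·M/p_x and y* = 0.75·M/p_y.
At p_x=10.5, p_y=7.04, M=36: x* = 0.25·36/10.5 = 0.8571, y* = 3.8352.
Utility at the optimum: U(0.8571, 3.8352) = 48.3533.

V = 48.3533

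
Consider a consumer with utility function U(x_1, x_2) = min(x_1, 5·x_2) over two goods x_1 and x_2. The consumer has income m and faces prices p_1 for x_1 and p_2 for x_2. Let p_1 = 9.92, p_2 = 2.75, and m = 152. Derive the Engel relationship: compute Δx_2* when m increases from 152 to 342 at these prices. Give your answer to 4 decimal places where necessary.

With perfect complements, no substitution: consume in ratio x_1:x_2 = 5:1.
Budget: p_1·x_1 + p_2·(1/5)·x_1 = m, so (5·p_1 + p_2)·x_1 = 5·m.
Demand: x_1*(p_1,p_2,m) = 5·m/(5·p_1 + p_2), x_2* = m/(5·p_1 + p_2).
Here 5·9.92 + 2.75 = 52.35, giving x_2* = 2.9035.
At m' = 342: x_2* = 6.533. Change: 6.533 − 2.9035 = 3.6294.

Δx_2* = 3.6294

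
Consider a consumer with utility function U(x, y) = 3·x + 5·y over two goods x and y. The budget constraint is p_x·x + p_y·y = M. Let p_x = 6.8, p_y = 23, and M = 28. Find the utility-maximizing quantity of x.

x* = 4.1176

Linear utility — the consumer picks whichever good has higher MU/price: 3/6.8 = 0.4412 vs 5/23 = 0.2174.
x gives more utility per dollar, so spend all income on x: x* = M/p_x, y* = 0.
Numerically: x* = 4.1176, y* = 0.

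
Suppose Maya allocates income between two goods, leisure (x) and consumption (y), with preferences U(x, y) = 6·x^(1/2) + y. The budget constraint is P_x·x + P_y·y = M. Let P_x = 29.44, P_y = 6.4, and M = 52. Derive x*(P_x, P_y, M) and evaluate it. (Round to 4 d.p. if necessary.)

Utility is quasi-linear in y; the FOC for x is 3/√x = P_x/P_y.
Thus x* = (3·P_y/P_x)² — independent of M — with the rest of income spent on y.
Plugging in: x* = (3·6.4/29.44)² = 0.4253.

x* = 0.4253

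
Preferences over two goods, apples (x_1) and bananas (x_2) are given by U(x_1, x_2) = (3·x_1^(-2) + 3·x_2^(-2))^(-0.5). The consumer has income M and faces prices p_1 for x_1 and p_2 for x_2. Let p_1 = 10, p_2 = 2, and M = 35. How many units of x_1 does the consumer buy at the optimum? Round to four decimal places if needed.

From the CES first-order condition, (x_2/x_1)^(3) = p_1/p_2.
Solve for the ratio: x_2/x_1 = [p_1/p_2]^(1/3).
With the ratio pinned down, the budget gives x_1* = M/(p_1 + p_2·(x_2/x_1)) and x_2* = (x_2/x_1)·x_1*.
Numerically x_2/x_1 = 1.709976, so x_1* = 35/(10 + 2·1.709976) = 2.6081.

x_1* = 2.6081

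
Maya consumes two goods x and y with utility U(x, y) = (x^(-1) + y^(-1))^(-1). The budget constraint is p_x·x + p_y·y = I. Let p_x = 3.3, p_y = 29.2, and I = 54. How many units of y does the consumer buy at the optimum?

y* = 1.384

Numerically y/x = 0.336175, so x* = 54/(3.3 + 29.2·0.336175) = 4.117 and y* = 0.336175·4.117 = 1.384.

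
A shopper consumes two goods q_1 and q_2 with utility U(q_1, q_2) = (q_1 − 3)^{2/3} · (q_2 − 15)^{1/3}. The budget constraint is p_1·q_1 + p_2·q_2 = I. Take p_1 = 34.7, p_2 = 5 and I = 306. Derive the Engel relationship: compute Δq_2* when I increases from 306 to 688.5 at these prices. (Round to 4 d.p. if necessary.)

Δq_2* = 25.5

After buying the subsistence bundle (3, 15), a share 2/3 of the remaining income goes to q_1: q_1* = 3 + 2/3·(I − 3p_1 − 15p_2)/p_1.
Discretionary income = 306 − 3·34.7 − 15·5 = 126.9; q_2* = 15 + 1/3·126.9/5 = 23.46.
At I' = 688.5: q_2* = 48.96. Change: 48.96 − 23.46 = 25.5.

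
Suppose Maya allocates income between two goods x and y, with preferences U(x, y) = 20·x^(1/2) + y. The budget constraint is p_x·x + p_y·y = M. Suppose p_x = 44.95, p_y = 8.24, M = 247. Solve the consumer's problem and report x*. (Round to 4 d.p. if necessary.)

x* = 3.3604

Set MRS = p_x/p_y: 10·x^(−1/2) = p_x/p_y.
Solve: √x = 10·p_y/p_x, so x*(p_x,p_y) = (10·p_y/p_x)², and y* = (M − p_x·x*)/p_y.
Plugging in: x* = (10·8.24/44.95)² = 3.3604.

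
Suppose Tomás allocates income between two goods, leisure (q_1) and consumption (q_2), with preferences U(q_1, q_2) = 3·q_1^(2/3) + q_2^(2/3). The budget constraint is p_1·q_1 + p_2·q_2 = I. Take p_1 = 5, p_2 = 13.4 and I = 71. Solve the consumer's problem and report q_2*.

MU_q_1 ∝ 3·q_1^(-1/3), MU_q_2 ∝ q_2^(-1/3), so MRS = 3·(q_2/q_1)^(1/3) = p_1/p_2.
Solve for the ratio: q_2/q_1 = [(1/3)·p_1/p_2]^(3).
Substitute q_2 = (q_2/q_1)·q_1 into the budget: q_1* = I/(p_1 + p_2·(q_2/q_1)).
Numerically q_2/q_1 = 0.001924, so q_1* = 71/(5 + 13.4·0.001924) = 14.1272 and q_2* = 0.001924·14.1272 = 0.0272.

q_2* = 0.0272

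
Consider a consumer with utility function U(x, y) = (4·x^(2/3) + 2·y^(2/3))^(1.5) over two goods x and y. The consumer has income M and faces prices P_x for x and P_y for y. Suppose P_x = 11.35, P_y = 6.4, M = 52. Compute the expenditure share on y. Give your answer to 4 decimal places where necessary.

share on y = 0.2822

From the CES first-order condition, 2·(y/x)^(1/3) = P_x/P_y.
Solve for the ratio: y/x = [(1/2)·P_x/P_y]^(3).
With the ratio pinned down, the budget gives x* = M/(P_x + P_y·(y/x)) and y* = (y/x)·x*.
Numerically y/x = 0.6972, so x* = 52/(11.35 + 6.4·0.6972) = 3.2886 and y* = 0.6972·3.2886 = 2.2928.
Expenditure on y: 6.4·2.2928 = 14.6741; share = 0.2822.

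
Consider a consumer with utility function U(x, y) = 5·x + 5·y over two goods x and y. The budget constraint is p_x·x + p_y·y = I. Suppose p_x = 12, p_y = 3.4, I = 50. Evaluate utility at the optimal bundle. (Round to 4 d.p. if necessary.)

Perfect substitutes: compare marginal utility per dollar. 5/p_x vs 5/p_y → 0.4167 vs 1.4706.
y gives more utility per dollar, so spend all income on y: y* = I/p_y, x* = 0.
Numerically: x* = 0, y* = 14.7059.
Utility at the optimum: U(0, 14.7059) = 73.5294.

V = 73.5294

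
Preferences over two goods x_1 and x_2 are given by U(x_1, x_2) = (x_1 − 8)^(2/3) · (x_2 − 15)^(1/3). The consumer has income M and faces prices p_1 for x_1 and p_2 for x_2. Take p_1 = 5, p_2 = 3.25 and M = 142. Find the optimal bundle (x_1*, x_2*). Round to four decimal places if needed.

x_1* = 15.1, x_2* = 20.4615

Let x_1' = x_1−8, x_2' = x_2−15. MRS = 2·x_2'/x_1' = p_1/p_2.
After buying the subsistence bundle (8, 15), a share 2/3 of the remaining income goes to x_1: x_1* = 8 + 2/3·(M − 8p_1 − 15p_2)/p_1.
Discretionary income = 142 − 8·5 − 15·3.25 = 53.25; x_1* = 8 + 2/3·53.25/5 = 15.1; x_2* = 15 + 1/3·53.25/3.25 = 20.4615.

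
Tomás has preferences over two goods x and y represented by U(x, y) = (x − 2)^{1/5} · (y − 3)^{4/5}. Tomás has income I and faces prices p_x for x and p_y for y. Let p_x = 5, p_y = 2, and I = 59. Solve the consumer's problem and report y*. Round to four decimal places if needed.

Let x' = x−2, y' = y−3. MRS = (1/4)·y'/x' = p_x/p_y.
After buying the subsistence bundle (2, 3), a share 0.2 of the remaining income goes to x: x* = 2 + 0.2·(I − 2p_x − 3p_y)/p_x.
Discretionary income = 59 − 2·5 − 3·2 = 43; y* = 3 + 0.8·43/2 = 20.2.

y* = 20.2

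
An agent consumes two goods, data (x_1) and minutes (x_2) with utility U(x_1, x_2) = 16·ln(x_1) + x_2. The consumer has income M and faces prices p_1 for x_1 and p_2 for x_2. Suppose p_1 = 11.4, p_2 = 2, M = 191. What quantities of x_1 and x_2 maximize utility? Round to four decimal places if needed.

MU_x_1 = 16/x_1, MU_x_2 = 1. Tangency: 16/x_1 = p_1/p_2.
So x_1*(p_1,p_2) = 16·p_2/p_1, independent of income; and x_2* = (M − 16·p_2)/p_2.
At the given prices: x_1* = 16·2/11.4 = 2.807, and x_2* = 79.5.

x_1* = 2.807, x_2* = 79.5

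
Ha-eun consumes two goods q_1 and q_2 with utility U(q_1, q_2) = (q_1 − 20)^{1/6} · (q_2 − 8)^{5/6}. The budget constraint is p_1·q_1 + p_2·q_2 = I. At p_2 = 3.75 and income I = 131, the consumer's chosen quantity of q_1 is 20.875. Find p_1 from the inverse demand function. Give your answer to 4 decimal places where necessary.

Let q_1' = q_1−20, q_2' = q_2−8. MRS = (1/5)·q_2'/q_1' = p_1/p_2.
Substituting into the budget: q_1* = 20 + 1/6·(I − 20·p_1 − 8·p_2)/p_1, and q_2* = 8 + 5/6·(…)/p_2.
Set q_1* = 20.875 in the demand function and solve for p_1: p_1 = 4.

p_1 = 4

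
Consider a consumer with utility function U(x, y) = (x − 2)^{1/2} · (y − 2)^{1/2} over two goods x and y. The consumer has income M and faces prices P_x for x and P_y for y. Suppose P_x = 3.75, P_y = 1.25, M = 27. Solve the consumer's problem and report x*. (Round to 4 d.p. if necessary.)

MRS = (y−2)/(x−2). Tangency with P_x/P_y gives y−2 = (P_x/P_y)·(x−2).
After buying the subsistence bundle (2, 2), a share 0.5 of the remaining income goes to x: x* = 2 + 0.5·(M − 2P_x − 2P_y)/P_x.
Discretionary income = 27 − 2·3.75 − 2·1.25 = 17; x* = 2 + 0.5·17/3.75 = 4.2667.

x* = 4.2667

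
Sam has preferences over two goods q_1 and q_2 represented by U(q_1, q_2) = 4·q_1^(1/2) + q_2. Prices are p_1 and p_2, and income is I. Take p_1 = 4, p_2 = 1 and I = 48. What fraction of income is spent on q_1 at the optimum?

share on q_1 = 0.0208

MU_q_1 = 2/√q_1, MU_q_2 = 1. Tangency: 2/√q_1 = p_1/p_2.
Solve: √q_1 = 2·p_2/p_1, so q_1*(p_1,p_2) = (2·p_2/p_1)², and q_2* = (I − p_1·q_1*)/p_2.
Plugging in: q_1* = (2·1/4)² = 0.25, q_2* = 47.
Expenditure on q_1: 4·0.25 = 1; share = 0.0208.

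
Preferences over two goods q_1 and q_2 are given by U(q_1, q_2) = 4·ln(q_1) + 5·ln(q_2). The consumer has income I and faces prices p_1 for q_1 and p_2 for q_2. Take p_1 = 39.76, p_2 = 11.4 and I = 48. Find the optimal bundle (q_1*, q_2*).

q_1* = 0.5366, q_2* = 2.3392

The MRS is (4/5)·q_2/q_1. Set MRS = p_1/p_2.
So 4·p_2·q_2 = 5·p_1·q_1; combined with the budget, a share 4/9 of income goes to q_1.
Demand: q_1*(p_1,p_2,I) = 4/9·I/p_1 and q_2* = 5/9·I/p_2.
At p_1=39.76, p_2=11.4, I=48: q_1* = 4/9·48/39.76 = 0.5366, q_2* = 2.3392.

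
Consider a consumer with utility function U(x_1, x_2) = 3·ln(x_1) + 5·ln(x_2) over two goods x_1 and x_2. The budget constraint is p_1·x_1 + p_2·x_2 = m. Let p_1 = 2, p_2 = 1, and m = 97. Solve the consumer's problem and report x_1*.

x_1* = 18.1875

Tangency: MRS = (3/5)·x_2/x_1 = p_1/p_2.
Rearranging, p_2·x_2 = (5/3)·p_1·x_1. Substituting into the budget gives p_1·x_1·(1 + (5/3)) = m.
Demand: x_1*(p_1,p_2,m) = 0.375·m/p_1 and x_2* = 0.625·m/p_2.
At p_1=2, p_2=1, m=97: x_1* = 0.375·97/2 = 18.1875.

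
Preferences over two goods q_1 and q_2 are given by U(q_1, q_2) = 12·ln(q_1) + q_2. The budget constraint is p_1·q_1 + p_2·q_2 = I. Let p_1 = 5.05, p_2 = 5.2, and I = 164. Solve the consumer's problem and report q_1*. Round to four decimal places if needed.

q_1* = 12.3564

So q_1*(p_1,p_2) = 12·p_2/p_1, independent of income; and q_2* = (I − 12·p_2)/p_2.
At the given prices: q_1* = 12·5.2/5.05 = 12.3564.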